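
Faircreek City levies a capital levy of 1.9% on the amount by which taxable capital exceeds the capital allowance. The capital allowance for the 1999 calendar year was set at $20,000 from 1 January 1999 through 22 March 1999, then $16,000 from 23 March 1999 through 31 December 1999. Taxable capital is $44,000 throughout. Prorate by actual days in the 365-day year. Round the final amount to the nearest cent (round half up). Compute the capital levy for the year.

$515.13

1 January – 22 March 1999: 81 days, exemption $20,000 → ($44,000 − $20,000) × 1.9% × 81/365 = $101.1945
23 March – 31 December 1999: 284 days, exemption $16,000 → ($44,000 − $16,000) × 1.9% × 284/365 = $413.9397
Total = $515.1342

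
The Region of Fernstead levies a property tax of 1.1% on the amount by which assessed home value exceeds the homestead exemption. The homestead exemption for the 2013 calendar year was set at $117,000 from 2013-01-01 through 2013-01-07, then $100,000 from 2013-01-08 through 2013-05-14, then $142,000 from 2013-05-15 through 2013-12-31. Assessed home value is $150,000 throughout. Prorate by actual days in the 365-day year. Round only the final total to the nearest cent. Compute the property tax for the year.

$254.02

2013-01-01 to 2013-01-07: 7 days, exemption $117,000 → ($150,000 − $117,000) × 1.1% × 7/365 = $6.9616
2013-01-08 to 2013-05-14: 127 days, exemption $100,000 → ($150,000 − $100,000) × 1.1% × 127/365 = $191.3699
2013-05-15 to 2013-12-31: 231 days, exemption $142,000 → ($150,000 − $142,000) × 1.1% × 231/365 = $55.6932
Total = $254.0247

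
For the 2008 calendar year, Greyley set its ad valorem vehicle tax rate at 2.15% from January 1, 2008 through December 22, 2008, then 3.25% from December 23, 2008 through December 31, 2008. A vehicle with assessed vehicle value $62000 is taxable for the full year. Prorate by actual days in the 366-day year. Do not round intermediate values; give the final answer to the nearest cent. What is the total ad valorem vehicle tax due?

$1349.77

January 1 – December 22, 2008: 357 days at 2.15% → $62000 × 2.15% × 357/366 = $1300.2213
December 23 – December 31, 2008: 9 days at 3.25% → $62000 × 3.25% × 9/366 = $49.5492
Total = $1349.7705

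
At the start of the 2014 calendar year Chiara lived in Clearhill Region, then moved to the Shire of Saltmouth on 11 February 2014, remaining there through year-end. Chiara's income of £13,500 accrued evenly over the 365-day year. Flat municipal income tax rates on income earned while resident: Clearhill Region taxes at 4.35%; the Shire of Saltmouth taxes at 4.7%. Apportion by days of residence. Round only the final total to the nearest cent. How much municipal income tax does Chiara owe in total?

Clearhill Region, 1 January – 10 February 2014: 41 days → £13,500 × 4.35% × 41/365 = £65.9651
The Shire of Saltmouth, 11 February – 31 December 2014: 324 days → £13,500 × 4.7% × 324/365 = £563.2274
Total = £629.1925

£629.19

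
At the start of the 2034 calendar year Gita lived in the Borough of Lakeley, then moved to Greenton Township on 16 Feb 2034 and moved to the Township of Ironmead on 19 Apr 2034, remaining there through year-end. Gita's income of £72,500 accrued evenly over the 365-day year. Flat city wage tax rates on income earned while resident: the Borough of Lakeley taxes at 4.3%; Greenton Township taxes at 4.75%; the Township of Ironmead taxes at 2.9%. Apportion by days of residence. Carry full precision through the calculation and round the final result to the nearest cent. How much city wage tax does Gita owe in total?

The Borough of Lakeley, 1 Jan – 15 Feb 2034: 46 days → £72,500 × 4.3% × 46/365 = £392.8904
Greenton Township, 16 Feb – 18 Apr 2034: 62 days → £72,500 × 4.75% × 62/365 = £584.9658
The Township of Ironmead, 19 Apr – 31 Dec 2034: 257 days → £72,500 × 2.9% × 257/365 = £1,480.3904
Total = £2,458.2466

£2,458.25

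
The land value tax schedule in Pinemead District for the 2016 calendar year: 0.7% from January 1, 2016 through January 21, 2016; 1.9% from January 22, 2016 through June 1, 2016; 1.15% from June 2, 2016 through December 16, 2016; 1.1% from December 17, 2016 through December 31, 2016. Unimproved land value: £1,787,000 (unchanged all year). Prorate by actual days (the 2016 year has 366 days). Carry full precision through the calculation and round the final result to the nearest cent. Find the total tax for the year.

January 1 – January 21, 2016: 21 days at 0.7% → £1,787,000 × 0.7% × 21/366 = £717.7295
January 22 – June 1, 2016: 132 days at 1.9% → £1,787,000 × 1.9% × 132/366 = £12,245.3443
June 2 – December 16, 2016: 198 days at 1.15% → £1,787,000 × 1.15% × 198/366 = £11,117.4836
December 17 – December 31, 2016: 15 days at 1.1% → £1,787,000 × 1.1% × 15/366 = £805.6148
Total = £24,886.1721

£24,886.17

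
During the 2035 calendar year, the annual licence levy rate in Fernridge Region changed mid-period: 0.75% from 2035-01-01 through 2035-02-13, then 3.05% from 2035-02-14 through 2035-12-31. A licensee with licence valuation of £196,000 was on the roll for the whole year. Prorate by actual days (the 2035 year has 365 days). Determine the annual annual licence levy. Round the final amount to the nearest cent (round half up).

£5,434.57

2035-01-01 to 2035-02-13: 44 days at 0.75% → £196,000 × 0.75% × 44/365 = £177.2055
2035-02-14 to 2035-12-31: 321 days at 3.05% → £196,000 × 3.05% × 321/365 = £5,257.3644
Total = £5,434.5699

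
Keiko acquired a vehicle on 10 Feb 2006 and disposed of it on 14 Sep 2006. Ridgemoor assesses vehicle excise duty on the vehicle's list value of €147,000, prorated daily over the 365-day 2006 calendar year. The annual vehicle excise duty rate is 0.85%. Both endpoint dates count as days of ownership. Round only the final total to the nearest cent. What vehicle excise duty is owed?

Days held (10 Feb – 14 Sep 2006): 217 out of 365
Tax = €147,000 × 0.85% × 217/365 = €742.8534

€742.85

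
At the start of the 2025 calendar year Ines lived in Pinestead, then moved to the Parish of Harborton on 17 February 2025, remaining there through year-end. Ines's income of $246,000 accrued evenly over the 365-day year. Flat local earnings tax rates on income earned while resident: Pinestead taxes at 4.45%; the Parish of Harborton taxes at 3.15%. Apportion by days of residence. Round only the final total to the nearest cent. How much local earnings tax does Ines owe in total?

$8,160.80

Pinestead, 1 January – 16 February 2025: 47 days → $246,000 × 4.45% × 47/365 = $1,409.6137
The Parish of Harborton, 17 February – 31 December 2025: 318 days → $246,000 × 3.15% × 318/365 = $6,751.1836
Total = $8,160.7973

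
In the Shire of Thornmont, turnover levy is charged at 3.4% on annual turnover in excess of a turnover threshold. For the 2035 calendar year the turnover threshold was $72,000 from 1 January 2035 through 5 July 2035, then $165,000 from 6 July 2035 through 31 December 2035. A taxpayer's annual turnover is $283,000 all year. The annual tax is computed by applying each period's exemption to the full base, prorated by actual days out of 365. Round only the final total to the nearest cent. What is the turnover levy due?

$5,623.32

1 January – 5 July 2035: 186 days, exemption $72,000 → ($283,000 − $72,000) × 3.4% × 186/365 = $3,655.7918
6 July – 31 December 2035: 179 days, exemption $165,000 → ($283,000 − $165,000) × 3.4% × 179/365 = $1,967.5288
Total = $5,623.3205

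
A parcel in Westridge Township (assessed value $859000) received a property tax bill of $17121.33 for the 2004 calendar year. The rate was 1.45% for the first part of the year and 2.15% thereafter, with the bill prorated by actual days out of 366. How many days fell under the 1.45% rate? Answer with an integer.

Let d = days at the first rate; then 366 − d days at the second rate.
$859000 × [1.45%·d + 2.15%·(366−d)] / 366 = $17121.33
Solving gives d = 82, so the new rate took effect on 23 March 2004.

82 days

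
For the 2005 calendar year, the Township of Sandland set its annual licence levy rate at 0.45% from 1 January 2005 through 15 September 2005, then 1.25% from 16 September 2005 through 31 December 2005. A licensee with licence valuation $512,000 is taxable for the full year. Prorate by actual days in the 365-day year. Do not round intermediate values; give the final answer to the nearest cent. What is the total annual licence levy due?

$3,504.75

1 January – 15 September 2005: 258 days at 0.45% → $512,000 × 0.45% × 258/365 = $1,628.5808
16 September – 31 December 2005: 107 days at 1.25% → $512,000 × 1.25% × 107/365 = $1,876.1644
Total = $3,504.7452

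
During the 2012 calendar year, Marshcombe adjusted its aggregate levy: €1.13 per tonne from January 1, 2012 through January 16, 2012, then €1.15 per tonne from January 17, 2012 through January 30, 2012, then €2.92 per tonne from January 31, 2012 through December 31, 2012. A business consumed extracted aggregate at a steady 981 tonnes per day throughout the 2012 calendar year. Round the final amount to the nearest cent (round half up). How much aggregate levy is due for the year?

January 1 – January 16, 2012: 16 days × 981 tonnes/day = 15,696 tonnes at €1.13/tonne → €17,736.48
January 17 – January 30, 2012: 14 days × 981 tonnes/day = 13,734 tonnes at €1.15/tonne → €15,794.10
January 31 – December 31, 2012: 336 days × 981 tonnes/day = 329,616 tonnes at €2.92/tonne → €962,478.72

€996,009.30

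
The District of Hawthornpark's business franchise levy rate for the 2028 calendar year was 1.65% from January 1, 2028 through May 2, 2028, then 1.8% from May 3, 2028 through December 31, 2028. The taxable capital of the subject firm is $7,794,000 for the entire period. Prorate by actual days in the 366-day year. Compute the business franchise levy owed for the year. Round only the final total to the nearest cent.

$136,363.06

January 1 – May 2, 2028: 123 days at 1.65% → $7,794,000 × 1.65% × 123/366 = $43,218.3689
May 3 – December 31, 2028: 243 days at 1.8% → $7,794,000 × 1.8% × 243/366 = $93,144.6885
Total = $136,363.0574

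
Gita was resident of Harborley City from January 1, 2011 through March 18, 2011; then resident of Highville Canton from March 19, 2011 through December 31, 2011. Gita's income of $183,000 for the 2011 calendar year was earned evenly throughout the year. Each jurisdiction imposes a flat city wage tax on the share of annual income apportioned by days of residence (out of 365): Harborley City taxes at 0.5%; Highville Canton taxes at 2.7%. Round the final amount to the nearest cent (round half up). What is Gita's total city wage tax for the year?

$4,091.68

Harborley City, January 1 – March 18, 2011: 77 days → $183,000 × 0.5% × 77/365 = $193.0274
Highville Canton, March 19 – December 31, 2011: 288 days → $183,000 × 2.7% × 288/365 = $3,898.6521
Total = $4,091.6795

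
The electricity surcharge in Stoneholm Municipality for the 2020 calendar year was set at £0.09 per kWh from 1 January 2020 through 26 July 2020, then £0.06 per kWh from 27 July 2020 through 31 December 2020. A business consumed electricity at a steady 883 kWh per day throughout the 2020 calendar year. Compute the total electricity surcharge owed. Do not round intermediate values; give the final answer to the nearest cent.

£24,900.60

1 January – 26 July 2020: 208 days × 883 kWh/day = 183,664 kWh at £0.09/kWh → £16,529.76
27 July – 31 December 2020: 158 days × 883 kWh/day = 139,514 kWh at £0.06/kWh → £8,370.84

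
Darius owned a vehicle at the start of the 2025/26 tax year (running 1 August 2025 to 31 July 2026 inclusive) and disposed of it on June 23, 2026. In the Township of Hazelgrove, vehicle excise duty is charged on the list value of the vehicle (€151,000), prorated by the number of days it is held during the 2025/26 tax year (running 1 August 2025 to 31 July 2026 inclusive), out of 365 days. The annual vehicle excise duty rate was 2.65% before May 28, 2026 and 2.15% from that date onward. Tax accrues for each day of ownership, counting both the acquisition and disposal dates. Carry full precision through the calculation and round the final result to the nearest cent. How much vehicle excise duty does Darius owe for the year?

August 1, 2025 – May 27, 2026: 300 days at 2.65% → €151,000 × 2.65% × 300/365 = €3,288.9041
May 28 – June 23, 2026: 27 days at 2.15% → €151,000 × 2.15% × 27/365 = €240.1521
Total = €3,529.0562

€3,529.06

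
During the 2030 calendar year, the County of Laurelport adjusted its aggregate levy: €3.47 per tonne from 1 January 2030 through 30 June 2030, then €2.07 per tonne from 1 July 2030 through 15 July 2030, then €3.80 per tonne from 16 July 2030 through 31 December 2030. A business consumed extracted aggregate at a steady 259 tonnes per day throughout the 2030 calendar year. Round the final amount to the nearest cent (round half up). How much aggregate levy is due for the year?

€337041.88

1 January – 30 June 2030: 181 days × 259 tonnes/day = 46,879 tonnes at €3.47/tonne → €162670.13
1 July – 15 July 2030: 15 days × 259 tonnes/day = 3,885 tonnes at €2.07/tonne → €8041.95
16 July – 31 December 2030: 169 days × 259 tonnes/day = 43,771 tonnes at €3.80/tonne → €166329.80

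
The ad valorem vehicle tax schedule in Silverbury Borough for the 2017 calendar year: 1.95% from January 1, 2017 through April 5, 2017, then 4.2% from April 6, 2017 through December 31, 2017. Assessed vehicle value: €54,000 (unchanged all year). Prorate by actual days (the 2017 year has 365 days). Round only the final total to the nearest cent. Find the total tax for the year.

January 1 – April 5, 2017: 95 days at 1.95% → €54,000 × 1.95% × 95/365 = €274.0685
April 6 – December 31, 2017: 270 days at 4.2% → €54,000 × 4.2% × 270/365 = €1,677.6986
Total = €1,951.7671

€1,951.77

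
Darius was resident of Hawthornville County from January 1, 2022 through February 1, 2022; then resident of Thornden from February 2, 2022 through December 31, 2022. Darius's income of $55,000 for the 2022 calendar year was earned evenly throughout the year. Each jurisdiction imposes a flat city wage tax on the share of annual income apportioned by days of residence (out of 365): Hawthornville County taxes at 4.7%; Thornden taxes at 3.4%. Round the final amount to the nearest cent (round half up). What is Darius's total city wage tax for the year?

$1,932.68

Hawthornville County, January 1 – February 1, 2022: 32 days → $55,000 × 4.7% × 32/365 = $226.6301
Thornden, February 2 – December 31, 2022: 333 days → $55,000 × 3.4% × 333/365 = $1,706.0548
Total = $1,932.6849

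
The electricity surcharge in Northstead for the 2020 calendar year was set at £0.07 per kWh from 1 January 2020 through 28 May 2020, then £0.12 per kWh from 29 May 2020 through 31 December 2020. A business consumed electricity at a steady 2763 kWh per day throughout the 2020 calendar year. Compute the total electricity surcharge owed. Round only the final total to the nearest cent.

£100,766.61

1 January – 28 May 2020: 149 days × 2763 kWh/day = 411,687 kWh at £0.07/kWh → £28,818.09
29 May – 31 December 2020: 217 days × 2763 kWh/day = 599,571 kWh at £0.12/kWh → £71,948.52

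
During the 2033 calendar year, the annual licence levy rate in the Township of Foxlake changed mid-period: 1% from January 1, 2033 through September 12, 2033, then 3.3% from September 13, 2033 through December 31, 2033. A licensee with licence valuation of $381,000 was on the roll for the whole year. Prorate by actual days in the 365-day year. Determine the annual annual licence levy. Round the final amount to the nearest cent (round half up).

$6,450.90

January 1 – September 12, 2033: 255 days at 1% → $381,000 × 1% × 255/365 = $2,661.7808
September 13 – December 31, 2033: 110 days at 3.3% → $381,000 × 3.3% × 110/365 = $3,789.1233
Total = $6,450.9041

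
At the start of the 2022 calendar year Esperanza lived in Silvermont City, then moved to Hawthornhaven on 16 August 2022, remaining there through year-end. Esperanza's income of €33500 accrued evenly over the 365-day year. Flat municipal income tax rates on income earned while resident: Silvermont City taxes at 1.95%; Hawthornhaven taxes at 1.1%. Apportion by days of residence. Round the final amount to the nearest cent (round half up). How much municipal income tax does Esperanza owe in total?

Silvermont City, 1 January – 15 August 2022: 227 days → €33500 × 1.95% × 227/365 = €406.2678
Hawthornhaven, 16 August – 31 December 2022: 138 days → €33500 × 1.1% × 138/365 = €139.3233
Total = €545.5911

€545.59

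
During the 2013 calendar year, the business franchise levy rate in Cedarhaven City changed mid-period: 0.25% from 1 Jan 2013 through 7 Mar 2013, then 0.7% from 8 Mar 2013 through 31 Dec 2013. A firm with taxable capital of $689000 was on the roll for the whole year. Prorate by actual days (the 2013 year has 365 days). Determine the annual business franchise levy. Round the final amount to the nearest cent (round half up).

$4262.36

1 Jan – 7 Mar 2013: 66 days at 0.25% → $689000 × 0.25% × 66/365 = $311.4658
8 Mar – 31 Dec 2013: 299 days at 0.7% → $689000 × 0.7% × 299/365 = $3950.8959
Total = $4262.3616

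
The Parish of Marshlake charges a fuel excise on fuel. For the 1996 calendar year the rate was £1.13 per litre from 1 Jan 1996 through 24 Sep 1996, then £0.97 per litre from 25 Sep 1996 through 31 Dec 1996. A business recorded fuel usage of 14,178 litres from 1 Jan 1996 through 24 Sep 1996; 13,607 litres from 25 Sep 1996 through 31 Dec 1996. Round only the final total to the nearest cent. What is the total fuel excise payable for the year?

£29,219.93

1 Jan – 24 Sep 1996: 14,178 litres at £1.13/litre → £16,021.14
25 Sep – 31 Dec 1996: 13,607 litres at £0.97/litre → £13,198.79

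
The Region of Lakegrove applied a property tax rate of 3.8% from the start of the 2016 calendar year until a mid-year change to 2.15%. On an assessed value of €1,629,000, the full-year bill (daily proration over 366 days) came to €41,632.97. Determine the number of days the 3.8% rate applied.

90 days

Let d = days at the first rate; then 366 − d days at the second rate.
€1,629,000 × [3.8%·d + 2.15%·(366−d)] / 366 = €41,632.97
Solving gives d = 90, so the new rate took effect on 31 Mar 2016.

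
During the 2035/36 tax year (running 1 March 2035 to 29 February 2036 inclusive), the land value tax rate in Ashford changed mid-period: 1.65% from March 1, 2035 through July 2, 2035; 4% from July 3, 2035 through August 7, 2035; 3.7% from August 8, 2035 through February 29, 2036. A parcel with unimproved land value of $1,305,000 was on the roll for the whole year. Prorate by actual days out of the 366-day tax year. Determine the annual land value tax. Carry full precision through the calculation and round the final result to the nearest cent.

March 1 – July 2, 2035: 124 days at 1.65% → $1,305,000 × 1.65% × 124/366 = $7,295.1639
July 3 – August 7, 2035: 36 days at 4% → $1,305,000 × 4% × 36/366 = $5,134.4262
August 8, 2035 – February 29, 2036: 206 days at 3.7% → $1,305,000 × 3.7% × 206/366 = $27,176.8033
Total = $39,606.3934

$39,606.39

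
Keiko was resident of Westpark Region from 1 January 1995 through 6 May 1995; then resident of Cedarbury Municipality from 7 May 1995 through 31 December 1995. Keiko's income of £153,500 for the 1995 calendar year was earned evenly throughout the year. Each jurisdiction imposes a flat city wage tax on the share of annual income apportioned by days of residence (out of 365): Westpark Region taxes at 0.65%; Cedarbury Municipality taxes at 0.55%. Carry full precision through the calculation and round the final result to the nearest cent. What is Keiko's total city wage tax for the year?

Westpark Region, 1 January – 6 May 1995: 126 days → £153,500 × 0.65% × 126/365 = £344.4288
Cedarbury Municipality, 7 May – 31 December 1995: 239 days → £153,500 × 0.55% × 239/365 = £552.8103
Total = £897.2390

£897.24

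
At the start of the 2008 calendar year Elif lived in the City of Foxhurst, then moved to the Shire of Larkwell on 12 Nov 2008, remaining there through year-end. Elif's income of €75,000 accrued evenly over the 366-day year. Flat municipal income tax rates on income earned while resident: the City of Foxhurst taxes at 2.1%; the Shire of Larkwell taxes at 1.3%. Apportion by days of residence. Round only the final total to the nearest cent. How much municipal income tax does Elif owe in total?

The City of Foxhurst, 1 Jan – 11 Nov 2008: 316 days → €75,000 × 2.1% × 316/366 = €1,359.8361
The Shire of Larkwell, 12 Nov – 31 Dec 2008: 50 days → €75,000 × 1.3% × 50/366 = €133.1967
Total = €1,493.0328

€1,493.03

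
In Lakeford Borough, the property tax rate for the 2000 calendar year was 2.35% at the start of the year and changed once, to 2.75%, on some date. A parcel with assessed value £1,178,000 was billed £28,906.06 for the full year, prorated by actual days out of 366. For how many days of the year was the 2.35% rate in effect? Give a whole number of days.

Let d = days at the first rate; then 366 − d days at the second rate.
£1,178,000 × [2.35%·d + 2.75%·(366−d)] / 366 = £28,906.06
Solving gives d = 271, so the new rate took effect on September 28, 2000.

271 days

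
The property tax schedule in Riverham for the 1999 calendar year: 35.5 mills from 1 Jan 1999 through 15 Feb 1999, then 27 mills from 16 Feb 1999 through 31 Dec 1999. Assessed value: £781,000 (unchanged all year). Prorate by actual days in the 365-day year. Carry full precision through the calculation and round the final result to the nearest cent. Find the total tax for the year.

£21,923.63

1 Jan – 15 Feb 1999: 46 days at 35.5 mills → £781,000 × 3.55% × 46/365 = £3,494.1726
16 Feb – 31 Dec 1999: 319 days at 27 mills → £781,000 × 2.7% × 319/365 = £18,429.4603
Total = £21,923.6329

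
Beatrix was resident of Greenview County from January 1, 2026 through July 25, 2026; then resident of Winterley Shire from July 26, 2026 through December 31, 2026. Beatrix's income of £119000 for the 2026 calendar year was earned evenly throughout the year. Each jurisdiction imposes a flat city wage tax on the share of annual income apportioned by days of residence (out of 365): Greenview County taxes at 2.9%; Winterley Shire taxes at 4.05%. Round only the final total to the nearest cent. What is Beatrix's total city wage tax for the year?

Greenview County, January 1 – July 25, 2026: 206 days → £119000 × 2.9% × 206/365 = £1947.6877
Winterley Shire, July 26 – December 31, 2026: 159 days → £119000 × 4.05% × 159/365 = £2099.4534
Total = £4047.1411

£4047.14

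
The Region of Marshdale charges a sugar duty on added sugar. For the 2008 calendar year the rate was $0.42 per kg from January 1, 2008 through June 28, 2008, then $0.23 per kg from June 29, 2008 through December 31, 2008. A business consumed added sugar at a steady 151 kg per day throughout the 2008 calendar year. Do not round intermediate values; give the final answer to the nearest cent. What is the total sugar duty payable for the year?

$17875.38

January 1 – June 28, 2008: 180 days × 151 kg/day = 27,180 kg at $0.42/kg → $11415.60
June 29 – December 31, 2008: 186 days × 151 kg/day = 28,086 kg at $0.23/kg → $6459.78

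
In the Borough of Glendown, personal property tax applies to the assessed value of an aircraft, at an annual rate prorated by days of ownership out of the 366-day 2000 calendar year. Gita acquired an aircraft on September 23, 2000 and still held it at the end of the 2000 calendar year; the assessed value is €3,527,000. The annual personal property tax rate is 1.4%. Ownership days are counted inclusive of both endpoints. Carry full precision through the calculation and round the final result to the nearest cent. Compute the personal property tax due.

Days held (September 23 – December 31, 2000): 100 out of 366
Tax = €3,527,000 × 1.4% × 100/366 = €13,491.2568

€13,491.26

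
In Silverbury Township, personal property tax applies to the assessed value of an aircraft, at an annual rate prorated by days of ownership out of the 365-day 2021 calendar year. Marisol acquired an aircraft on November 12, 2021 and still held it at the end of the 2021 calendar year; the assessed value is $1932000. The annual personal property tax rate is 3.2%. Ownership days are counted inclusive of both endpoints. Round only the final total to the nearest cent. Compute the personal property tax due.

$8469.04

Days held (November 12 – December 31, 2021): 50 out of 365
Tax = $1932000 × 3.2% × 50/365 = $8469.0411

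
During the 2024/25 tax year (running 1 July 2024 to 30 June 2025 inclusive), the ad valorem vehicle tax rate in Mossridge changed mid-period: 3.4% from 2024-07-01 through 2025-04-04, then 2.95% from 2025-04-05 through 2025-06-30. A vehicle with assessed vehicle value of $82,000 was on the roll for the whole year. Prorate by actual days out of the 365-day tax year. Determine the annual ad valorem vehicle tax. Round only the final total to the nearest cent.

$2,700.05

2024-07-01 to 2025-04-04: 278 days at 3.4% → $82,000 × 3.4% × 278/365 = $2,123.4630
2025-04-05 to 2025-06-30: 87 days at 2.95% → $82,000 × 2.95% × 87/365 = $576.5836
Total = $2,700.0466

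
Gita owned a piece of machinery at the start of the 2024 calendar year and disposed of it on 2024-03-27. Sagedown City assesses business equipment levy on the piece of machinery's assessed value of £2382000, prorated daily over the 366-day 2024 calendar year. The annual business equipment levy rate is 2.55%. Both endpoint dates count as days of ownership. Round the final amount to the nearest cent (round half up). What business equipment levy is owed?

£14438.43

Days held (2024-01-01 to 2024-03-27): 87 out of 366
Tax = £2382000 × 2.55% × 87/366 = £14438.4344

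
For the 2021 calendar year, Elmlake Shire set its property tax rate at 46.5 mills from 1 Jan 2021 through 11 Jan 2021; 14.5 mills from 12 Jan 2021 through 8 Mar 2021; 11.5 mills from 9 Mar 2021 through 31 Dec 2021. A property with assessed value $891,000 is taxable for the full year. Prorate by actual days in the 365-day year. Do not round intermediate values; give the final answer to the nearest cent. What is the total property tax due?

$11,596.43

1 Jan – 11 Jan 2021: 11 days at 46.5 mills → $891,000 × 4.65% × 11/365 = $1,248.6205
12 Jan – 8 Mar 2021: 56 days at 14.5 mills → $891,000 × 1.45% × 56/365 = $1,982.1699
9 Mar – 31 Dec 2021: 298 days at 11.5 mills → $891,000 × 1.15% × 298/365 = $8,365.6356
Total = $11,596.4260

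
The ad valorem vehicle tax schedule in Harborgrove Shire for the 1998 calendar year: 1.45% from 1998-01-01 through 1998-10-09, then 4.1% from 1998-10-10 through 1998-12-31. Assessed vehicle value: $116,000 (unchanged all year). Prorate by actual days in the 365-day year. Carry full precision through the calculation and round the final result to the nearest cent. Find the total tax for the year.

$2,381.02

1998-01-01 to 1998-10-09: 282 days at 1.45% → $116,000 × 1.45% × 282/365 = $1,299.5178
1998-10-10 to 1998-12-31: 83 days at 4.1% → $116,000 × 4.1% × 83/365 = $1,081.5014
Total = $2,381.0192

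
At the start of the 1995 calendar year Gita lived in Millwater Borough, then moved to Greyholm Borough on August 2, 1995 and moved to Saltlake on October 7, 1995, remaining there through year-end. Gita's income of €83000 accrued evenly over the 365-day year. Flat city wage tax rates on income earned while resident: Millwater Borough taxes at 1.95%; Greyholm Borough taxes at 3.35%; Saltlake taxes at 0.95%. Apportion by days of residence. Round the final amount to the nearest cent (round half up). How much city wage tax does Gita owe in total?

Millwater Borough, January 1 – August 1, 1995: 213 days → €83000 × 1.95% × 213/365 = €944.4945
Greyholm Borough, August 2 – October 6, 1995: 66 days → €83000 × 3.35% × 66/365 = €502.7753
Saltlake, October 7 – December 31, 1995: 86 days → €83000 × 0.95% × 86/365 = €185.7836
Total = €1633.0534

€1633.05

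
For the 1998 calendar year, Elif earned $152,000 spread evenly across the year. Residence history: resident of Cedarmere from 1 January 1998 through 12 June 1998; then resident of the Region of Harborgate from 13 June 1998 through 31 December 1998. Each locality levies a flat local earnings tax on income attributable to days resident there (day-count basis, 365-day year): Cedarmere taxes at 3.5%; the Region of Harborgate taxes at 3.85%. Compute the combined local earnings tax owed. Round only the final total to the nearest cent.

Cedarmere, 1 January – 12 June 1998: 163 days → $152,000 × 3.5% × 163/365 = $2,375.7808
The Region of Harborgate, 13 June – 31 December 1998: 202 days → $152,000 × 3.85% × 202/365 = $3,238.6411
Total = $5,614.4219

$5,614.42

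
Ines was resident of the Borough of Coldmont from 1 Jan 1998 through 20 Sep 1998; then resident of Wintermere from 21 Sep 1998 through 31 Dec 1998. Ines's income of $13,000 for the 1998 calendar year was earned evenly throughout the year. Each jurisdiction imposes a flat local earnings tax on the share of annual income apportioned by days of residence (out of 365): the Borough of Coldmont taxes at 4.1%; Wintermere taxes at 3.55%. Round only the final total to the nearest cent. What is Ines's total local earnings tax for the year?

The Borough of Coldmont, 1 Jan – 20 Sep 1998: 263 days → $13,000 × 4.1% × 263/365 = $384.0521
Wintermere, 21 Sep – 31 Dec 1998: 102 days → $13,000 × 3.55% × 102/365 = $128.9671
Total = $513.0192

$513.02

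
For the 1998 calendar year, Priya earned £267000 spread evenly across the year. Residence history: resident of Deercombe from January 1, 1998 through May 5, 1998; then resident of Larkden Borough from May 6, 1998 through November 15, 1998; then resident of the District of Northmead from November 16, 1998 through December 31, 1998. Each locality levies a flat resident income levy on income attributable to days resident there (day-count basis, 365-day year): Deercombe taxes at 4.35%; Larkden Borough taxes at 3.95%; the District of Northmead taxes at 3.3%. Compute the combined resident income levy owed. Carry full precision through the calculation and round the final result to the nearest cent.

Deercombe, January 1 – May 5, 1998: 125 days → £267000 × 4.35% × 125/365 = £3977.5685
Larkden Borough, May 6 – November 15, 1998: 194 days → £267000 × 3.95% × 194/365 = £5605.5370
The District of Northmead, November 16 – December 31, 1998: 46 days → £267000 × 3.3% × 46/365 = £1110.4274
Total = £10693.5329

£10693.53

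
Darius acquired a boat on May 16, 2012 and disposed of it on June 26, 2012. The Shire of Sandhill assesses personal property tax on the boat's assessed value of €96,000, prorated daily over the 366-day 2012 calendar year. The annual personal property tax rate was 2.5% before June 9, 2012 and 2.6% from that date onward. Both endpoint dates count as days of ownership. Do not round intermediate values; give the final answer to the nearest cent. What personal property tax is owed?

May 16 – June 8, 2012: 24 days at 2.5% → €96,000 × 2.5% × 24/366 = €157.3770
June 9 – June 26, 2012: 18 days at 2.6% → €96,000 × 2.6% × 18/366 = €122.7541
Total = €280.1311

€280.13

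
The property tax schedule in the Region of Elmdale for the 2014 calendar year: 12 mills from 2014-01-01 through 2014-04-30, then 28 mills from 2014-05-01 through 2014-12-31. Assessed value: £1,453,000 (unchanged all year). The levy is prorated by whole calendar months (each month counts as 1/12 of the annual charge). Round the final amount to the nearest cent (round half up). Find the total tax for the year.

2014-01-01 to 2014-04-30: 4 months at 12 mills → £1,453,000 × 1.2% × 4/12 = £5,812.0000
2014-05-01 to 2014-12-31: 8 months at 28 mills → £1,453,000 × 2.8% × 8/12 = £27,122.6667
Total = £32,934.6667

£32,934.67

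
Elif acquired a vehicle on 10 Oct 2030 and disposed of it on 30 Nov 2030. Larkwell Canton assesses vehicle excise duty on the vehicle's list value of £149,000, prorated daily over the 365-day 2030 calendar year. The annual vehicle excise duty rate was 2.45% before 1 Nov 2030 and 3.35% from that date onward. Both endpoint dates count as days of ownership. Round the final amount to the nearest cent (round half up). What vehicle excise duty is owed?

£630.29

10 Oct – 31 Oct 2030: 22 days at 2.45% → £149,000 × 2.45% × 22/365 = £220.0301
1 Nov – 30 Nov 2030: 30 days at 3.35% → £149,000 × 3.35% × 30/365 = £410.2603
Total = £630.2904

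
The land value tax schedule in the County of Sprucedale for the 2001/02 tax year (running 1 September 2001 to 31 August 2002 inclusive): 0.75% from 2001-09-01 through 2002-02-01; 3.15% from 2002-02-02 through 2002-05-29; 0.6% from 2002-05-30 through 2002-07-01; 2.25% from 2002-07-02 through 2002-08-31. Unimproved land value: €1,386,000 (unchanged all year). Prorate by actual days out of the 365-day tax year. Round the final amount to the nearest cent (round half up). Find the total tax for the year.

€24,344.24

2001-09-01 to 2002-02-01: 154 days at 0.75% → €1,386,000 × 0.75% × 154/365 = €4,385.8356
2002-02-02 to 2002-05-29: 117 days at 3.15% → €1,386,000 × 3.15% × 117/365 = €13,994.8027
2002-05-30 to 2002-07-01: 33 days at 0.6% → €1,386,000 × 0.6% × 33/365 = €751.8575
2002-07-02 to 2002-08-31: 61 days at 2.25% → €1,386,000 × 2.25% × 61/365 = €5,211.7397
Total = €24,344.2356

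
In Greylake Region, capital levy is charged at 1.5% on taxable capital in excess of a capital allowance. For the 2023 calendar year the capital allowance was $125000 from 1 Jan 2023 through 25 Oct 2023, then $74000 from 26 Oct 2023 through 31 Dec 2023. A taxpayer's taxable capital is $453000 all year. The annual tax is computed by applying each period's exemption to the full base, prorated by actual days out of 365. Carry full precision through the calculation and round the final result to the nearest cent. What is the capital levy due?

1 Jan – 25 Oct 2023: 298 days, exemption $125000 → ($453000 − $125000) × 1.5% × 298/365 = $4016.8767
26 Oct – 31 Dec 2023: 67 days, exemption $74000 → ($453000 − $74000) × 1.5% × 67/365 = $1043.5479
Total = $5060.4247

$5060.42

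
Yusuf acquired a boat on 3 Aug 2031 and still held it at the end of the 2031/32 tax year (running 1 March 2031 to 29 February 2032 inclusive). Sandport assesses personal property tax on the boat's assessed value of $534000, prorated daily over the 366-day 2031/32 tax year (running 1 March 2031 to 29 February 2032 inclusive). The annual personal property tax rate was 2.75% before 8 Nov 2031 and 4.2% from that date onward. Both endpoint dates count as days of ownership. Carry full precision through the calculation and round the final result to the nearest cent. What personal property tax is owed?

3 Aug – 7 Nov 2031: 97 days at 2.75% → $534000 × 2.75% × 97/366 = $3891.9262
8 Nov 2031 – 29 Feb 2032: 114 days at 4.2% → $534000 × 4.2% × 114/366 = $6985.7705
Total = $10877.6967

$10877.70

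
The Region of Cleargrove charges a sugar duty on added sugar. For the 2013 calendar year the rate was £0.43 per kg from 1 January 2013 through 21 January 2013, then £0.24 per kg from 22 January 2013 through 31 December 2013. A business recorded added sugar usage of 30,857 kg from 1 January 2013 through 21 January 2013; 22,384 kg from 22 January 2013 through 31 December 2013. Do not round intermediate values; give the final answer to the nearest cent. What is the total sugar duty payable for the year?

£18,640.67

1 January – 21 January 2013: 30,857 kg at £0.43/kg → £13,268.51
22 January – 31 December 2013: 22,384 kg at £0.24/kg → £5,372.16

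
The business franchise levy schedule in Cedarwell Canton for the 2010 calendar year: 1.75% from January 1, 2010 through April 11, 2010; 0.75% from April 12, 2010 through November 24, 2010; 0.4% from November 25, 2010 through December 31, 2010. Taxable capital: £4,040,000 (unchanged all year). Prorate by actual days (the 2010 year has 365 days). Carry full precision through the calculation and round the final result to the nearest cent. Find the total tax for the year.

£40,045.81

January 1 – April 11, 2010: 101 days at 1.75% → £4,040,000 × 1.75% × 101/365 = £19,563.5616
April 12 – November 24, 2010: 227 days at 0.75% → £4,040,000 × 0.75% × 227/365 = £18,844.1096
November 25 – December 31, 2010: 37 days at 0.4% → £4,040,000 × 0.4% × 37/365 = £1,638.1370
Total = £40,045.8082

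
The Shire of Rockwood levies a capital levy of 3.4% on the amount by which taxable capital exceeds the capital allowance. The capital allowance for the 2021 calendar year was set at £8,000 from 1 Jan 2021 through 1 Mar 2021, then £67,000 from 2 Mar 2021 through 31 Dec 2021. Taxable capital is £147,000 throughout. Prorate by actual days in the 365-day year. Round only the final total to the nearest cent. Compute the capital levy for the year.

1 Jan – 1 Mar 2021: 60 days, exemption £8,000 → (£147,000 − £8,000) × 3.4% × 60/365 = £776.8767
2 Mar – 31 Dec 2021: 305 days, exemption £67,000 → (£147,000 − £67,000) × 3.4% × 305/365 = £2,272.8767
Total = £3,049.7534

£3,049.75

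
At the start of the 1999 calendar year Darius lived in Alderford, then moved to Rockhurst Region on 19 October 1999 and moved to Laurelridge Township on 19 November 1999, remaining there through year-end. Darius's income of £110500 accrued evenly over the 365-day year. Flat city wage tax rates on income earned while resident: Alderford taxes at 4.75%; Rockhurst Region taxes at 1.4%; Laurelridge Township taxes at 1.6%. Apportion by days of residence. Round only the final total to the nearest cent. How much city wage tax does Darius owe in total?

£4524.29

Alderford, 1 January – 18 October 1999: 291 days → £110500 × 4.75% × 291/365 = £4184.6199
Rockhurst Region, 19 October – 18 November 1999: 31 days → £110500 × 1.4% × 31/365 = £131.3890
Laurelridge Township, 19 November – 31 December 1999: 43 days → £110500 × 1.6% × 43/365 = £208.2849
Total = £4524.2938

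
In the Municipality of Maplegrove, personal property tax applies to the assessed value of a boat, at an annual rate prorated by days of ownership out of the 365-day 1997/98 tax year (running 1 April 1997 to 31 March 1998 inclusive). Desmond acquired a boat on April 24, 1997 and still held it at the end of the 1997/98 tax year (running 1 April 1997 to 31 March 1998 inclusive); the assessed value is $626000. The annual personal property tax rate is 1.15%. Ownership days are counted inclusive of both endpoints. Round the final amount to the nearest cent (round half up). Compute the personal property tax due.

Days held (April 24, 1997 – March 31, 1998): 342 out of 365
Tax = $626000 × 1.15% × 342/365 = $6745.3644

$6745.36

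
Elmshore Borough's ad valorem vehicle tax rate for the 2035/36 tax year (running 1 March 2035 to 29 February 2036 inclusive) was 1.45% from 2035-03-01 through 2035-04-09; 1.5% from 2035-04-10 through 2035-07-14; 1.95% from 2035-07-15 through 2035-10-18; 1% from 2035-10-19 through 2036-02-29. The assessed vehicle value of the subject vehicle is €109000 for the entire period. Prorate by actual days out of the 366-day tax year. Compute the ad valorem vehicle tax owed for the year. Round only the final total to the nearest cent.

2035-03-01 to 2035-04-09: 40 days at 1.45% → €109000 × 1.45% × 40/366 = €172.7322
2035-04-10 to 2035-07-14: 96 days at 1.5% → €109000 × 1.5% × 96/366 = €428.8525
2035-07-15 to 2035-10-18: 96 days at 1.95% → €109000 × 1.95% × 96/366 = €557.5082
2035-10-19 to 2036-02-29: 134 days at 1% → €109000 × 1% × 134/366 = €399.0710
Total = €1558.1639

€1558.16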